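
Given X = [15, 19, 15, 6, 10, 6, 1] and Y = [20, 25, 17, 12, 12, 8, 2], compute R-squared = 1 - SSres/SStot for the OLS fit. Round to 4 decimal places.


After computing the OLS fit (b0=1.6901, b1=1.1690):
SSres = 20.7606, SStot = 353.4286.
R^2 = 1 - 20.7606/353.4286 = 0.9413.

0.9413


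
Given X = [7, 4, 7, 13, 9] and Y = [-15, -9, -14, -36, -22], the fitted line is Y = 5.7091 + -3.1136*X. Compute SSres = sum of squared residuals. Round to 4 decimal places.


Compute predicted values, then residuals = yi - yhat_i.
Residuals: [1.0861, -2.2547, 2.0861, -1.2323, 0.3133].
SSres = sum(residual^2) = 12.2318.

12.2318


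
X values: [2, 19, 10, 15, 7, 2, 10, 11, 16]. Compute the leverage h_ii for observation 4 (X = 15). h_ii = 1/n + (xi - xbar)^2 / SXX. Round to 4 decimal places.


n = 9, xbar = 10.2222.
SXX = sum((xi - xbar)^2) = 279.5556.
h = 1/9 + (15 - 10.2222)^2 / 279.5556 = 0.1928.

0.1928


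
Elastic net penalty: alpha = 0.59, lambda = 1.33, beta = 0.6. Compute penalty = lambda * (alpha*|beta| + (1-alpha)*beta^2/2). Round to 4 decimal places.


alpha * |beta| = 0.59 * 0.6 = 0.3540.
(1-alpha) * beta^2/2 = 0.41 * 0.3600/2 = 0.0738.
Total = 1.33 * (0.3540 + 0.0738) = 0.5690.

0.5690


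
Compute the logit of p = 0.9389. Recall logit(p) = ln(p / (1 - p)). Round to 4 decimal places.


The odds are p/(1-p) = 0.9389 / 0.0611 = 15.3666.
logit(p) = ln(15.3666) = 2.7322.

2.7322


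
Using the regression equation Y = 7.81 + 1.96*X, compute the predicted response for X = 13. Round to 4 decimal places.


Predicted value:
Y = 7.81 + (1.96)(13) = 7.81 + 25.4800 = 33.2900.

33.2900


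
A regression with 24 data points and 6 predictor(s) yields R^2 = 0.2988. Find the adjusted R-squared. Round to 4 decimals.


Using the formula:
(1 - 0.2988) = 0.7012.
Multiply by 23/17: 0.7012 * 23 = 16.1276, then 16.1276 / 17 = 0.9487.
Adj R^2 = 1 - 0.9487 = 0.0513.

0.0513


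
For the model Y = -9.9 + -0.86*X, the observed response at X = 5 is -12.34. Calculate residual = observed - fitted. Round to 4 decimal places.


Compute yhat = -9.9 + (-0.86)(5) = -14.2000.
Residual = actual - predicted = -12.34 - -14.2000 = 1.8600.

1.8600


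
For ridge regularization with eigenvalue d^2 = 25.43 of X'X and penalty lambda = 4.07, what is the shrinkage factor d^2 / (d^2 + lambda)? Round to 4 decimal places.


Denominator = d^2 + lambda = 25.43 + 4.07 = 29.5000.
Shrinkage = 25.43 / 29.5000 = 0.8620.

0.8620


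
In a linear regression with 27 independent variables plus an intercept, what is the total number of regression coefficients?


Total coefficients = number of predictors + 1 (for the intercept).
= 27 + 1 = 28.

28


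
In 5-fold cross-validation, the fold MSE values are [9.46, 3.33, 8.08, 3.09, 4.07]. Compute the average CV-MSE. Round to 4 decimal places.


Add all fold MSEs: 28.0300.
Divide by k = 5: 28.0300/5 = 5.6060.

5.6060


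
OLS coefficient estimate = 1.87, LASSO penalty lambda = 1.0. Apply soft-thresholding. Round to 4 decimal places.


Check: |1.87| = 1.87 vs lambda = 1.0.
Since |beta| > lambda, coefficient = sign(beta)*(|beta| - lambda) = 0.8700.
Soft-thresholded coefficient = 0.8700.

0.8700


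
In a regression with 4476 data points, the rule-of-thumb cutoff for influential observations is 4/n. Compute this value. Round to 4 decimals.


Cook's distance cutoff = 4/n = 4/4476.
= 0.0009.

0.0009


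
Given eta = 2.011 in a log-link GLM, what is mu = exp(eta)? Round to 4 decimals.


Apply the inverse link:
mu = e^2.011 = 7.4708.

7.4708


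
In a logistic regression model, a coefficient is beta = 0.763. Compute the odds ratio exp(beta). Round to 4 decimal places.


The odds ratio is computed as:
OR = e^(0.763) = 2.1447.

2.1447


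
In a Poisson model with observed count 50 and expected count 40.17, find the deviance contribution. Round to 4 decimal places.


y/mu = 50/40.17 = 1.244710 (approx.), and ln(50/40.17) = 0.218903.
y * ln(y/mu) = 50 * 0.218903 = 10.945150.
y - mu = 9.83.
D = 2 * (10.945150 - 9.83) = 2.230300, which rounds to 2.2303.

2.2303


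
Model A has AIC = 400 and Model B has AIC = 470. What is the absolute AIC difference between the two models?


Absolute difference = |400 - 470| = 70.
The model with lower AIC (A) is preferred.

70


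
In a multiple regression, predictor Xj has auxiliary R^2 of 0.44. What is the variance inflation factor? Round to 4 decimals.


Denominator: 1 - 0.44 = 0.56.
VIF = 1 / 0.56 = 1.7857.

1.7857


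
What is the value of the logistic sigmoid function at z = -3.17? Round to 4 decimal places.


Compute exp(3.1700) = 23.8075.
Sigmoid = 1 / (1 + 23.8075) = 1 / 24.8075 = 0.0403.

0.0403


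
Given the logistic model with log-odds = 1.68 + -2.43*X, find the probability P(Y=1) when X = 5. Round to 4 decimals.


z = 1.68 + -2.43 * 5 = -10.4700.
Sigmoid: P = 1 / (1 + exp(10.4700)) = 0.0000.

0.0000


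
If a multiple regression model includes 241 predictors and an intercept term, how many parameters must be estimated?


Total coefficients = number of predictors + 1 (for the intercept).
= 241 + 1 = 242.

242


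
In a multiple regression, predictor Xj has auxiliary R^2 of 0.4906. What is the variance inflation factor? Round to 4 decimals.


Using VIF = 1/(1 - R^2_j):
1 - 0.4906 = 0.5094.
VIF = 1.9631.

1.9631


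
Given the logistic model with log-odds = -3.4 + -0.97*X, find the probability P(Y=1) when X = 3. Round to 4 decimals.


Linear predictor: z = -3.4 + -0.97 * 3 = -6.3100.
P = 1/(1 + exp(6.3100)) = 1/(1 + 550.0449) = 0.0018.

0.0018


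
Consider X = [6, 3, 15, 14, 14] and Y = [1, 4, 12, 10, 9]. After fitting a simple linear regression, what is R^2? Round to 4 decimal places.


Fit the OLS line: b0 = -0.4884, b1 = 0.7393.
SSres = 16.5611.
SStot = 82.8000.
R^2 = 1 - 16.5611/82.8000 = 0.8000.

0.8000


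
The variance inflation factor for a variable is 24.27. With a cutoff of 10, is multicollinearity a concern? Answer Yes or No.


Check: VIF = 24.27 vs threshold = 10.
Since 24.27 >= 10, the answer is Yes.

Yes


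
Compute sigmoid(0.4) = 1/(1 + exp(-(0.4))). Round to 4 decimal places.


First, exp(-0.4000) = 0.6703.
Then sigma(z) = 1/(1 + 0.6703) = 0.5987.

0.5987


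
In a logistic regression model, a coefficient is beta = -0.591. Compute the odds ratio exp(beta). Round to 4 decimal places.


The odds ratio is computed as:
OR = e^(-0.591) = 0.5538.

0.5538


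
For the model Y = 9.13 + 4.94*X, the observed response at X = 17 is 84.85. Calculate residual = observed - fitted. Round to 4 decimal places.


Compute yhat = 9.13 + (4.94)(17) = 93.1100.
Residual = actual - predicted = 84.85 - 93.1100 = -8.2600.

-8.2600


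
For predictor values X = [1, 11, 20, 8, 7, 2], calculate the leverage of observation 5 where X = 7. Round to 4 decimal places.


Compute xbar = 8.1667 with n = 6 observations.
SXX = 238.8333.
Leverage = 1/6 + (7 - 8.1667)^2/238.8333 = 0.1724.

0.1724


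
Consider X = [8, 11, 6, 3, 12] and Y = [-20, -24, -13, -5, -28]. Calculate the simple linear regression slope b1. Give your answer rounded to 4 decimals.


Calculate xbar = 8.0000, ybar = -18.0000.
S_xx = 54.0000, S_xy = -133.0000.
Using b1 = S_xy / S_xx = -133.0000 / 54.0000, we get b1 = -2.4630.

-2.4630


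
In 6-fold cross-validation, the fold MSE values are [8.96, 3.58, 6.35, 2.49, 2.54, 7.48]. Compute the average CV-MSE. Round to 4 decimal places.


Total MSE across folds = 31.4000.
CV-MSE = 31.4000/6 = 5.2333.

5.2333


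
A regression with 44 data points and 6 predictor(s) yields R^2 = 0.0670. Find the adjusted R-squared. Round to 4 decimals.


Adjusted R^2 = 1 - (1 - R^2) * (n-1)/(n-p-1).
(1 - R^2) = 0.9330.
(n-1)/(n-p-1) = 43/37.
(1 - R^2) * (n-1) = 0.9330 * 43 = 40.1190.
Divide by (n-p-1): 40.1190 / 37 = 1.0843.
Adj R^2 = 1 - 1.0843 = -0.0843.

-0.0843


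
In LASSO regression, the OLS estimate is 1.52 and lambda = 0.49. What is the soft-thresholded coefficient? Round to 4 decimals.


Absolute value: |1.52| = 1.52.
Compare to lambda = 0.49.
Since |beta| > lambda, coefficient = sign(beta)*(|beta| - lambda) = 1.0300.

1.0300


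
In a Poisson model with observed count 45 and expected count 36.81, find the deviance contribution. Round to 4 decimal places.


First: ln(45/36.81) = 0.200893.
Then: 45 * 0.200893 = 9.040185.
y - mu = 45 - 36.81 = 8.19.
D = 2(9.040185 - 8.19) = 1.700370, which rounds to 1.7004.

1.7004


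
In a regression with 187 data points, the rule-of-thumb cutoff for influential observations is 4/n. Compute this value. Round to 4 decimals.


The threshold is 4/n.
4/187 = 0.0214.

0.0214


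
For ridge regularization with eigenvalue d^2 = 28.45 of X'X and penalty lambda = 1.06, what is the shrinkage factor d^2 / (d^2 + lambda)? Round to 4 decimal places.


d^2 + lambda = 28.45 + 1.06 = 29.5100.
Shrinkage factor = 28.45/29.5100 = 0.9641.

0.9641


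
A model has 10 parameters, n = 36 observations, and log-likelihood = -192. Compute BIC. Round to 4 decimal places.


k * ln(n) = 10 * ln(36) = 10 * 3.583519 = 35.835190.
-2 * loglik = -2 * (-192) = 384.
BIC = 35.835190 + 384 = 419.835190, which rounds to 419.8352.

419.8352


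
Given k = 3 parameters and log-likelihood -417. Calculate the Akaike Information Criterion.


AIC = 2k - 2*loglik = 2(3) - 2(-417).
= 6 + 834 = 840.

840


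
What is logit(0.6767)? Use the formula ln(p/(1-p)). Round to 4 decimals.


The odds are p/(1-p) = 0.6767 / 0.3233 = 2.0931.
logit(p) = ln(2.0931) = 0.7386.

0.7386


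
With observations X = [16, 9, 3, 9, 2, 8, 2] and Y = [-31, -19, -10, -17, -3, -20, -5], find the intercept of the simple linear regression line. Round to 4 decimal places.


First find the slope: b1 = -1.8654.
Means: xbar = 7.0000, ybar = -15.0000.
b0 = ybar - b1 * xbar = -15.0000 - -1.8654 * 7.0000 = -1.9423.

-1.9423


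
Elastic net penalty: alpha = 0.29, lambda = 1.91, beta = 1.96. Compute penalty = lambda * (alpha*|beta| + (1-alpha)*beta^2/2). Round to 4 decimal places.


Compute:
L1 = 0.29 * 1.96 = 0.5684.
L2 = 0.71 * 1.96^2 / 2 = 1.3638.
Penalty = 1.91 * (0.5684 + 1.3638) = 3.6904.

3.6904


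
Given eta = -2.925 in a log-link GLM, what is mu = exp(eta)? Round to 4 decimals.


Apply the inverse link:
mu = e^-2.925 = 0.0537.

0.0537


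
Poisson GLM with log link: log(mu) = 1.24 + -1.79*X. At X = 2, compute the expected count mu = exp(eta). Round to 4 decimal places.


Linear predictor: eta = 1.24 + (-1.79)(2) = -2.3400.
Expected count: mu = exp(-2.3400) = 0.0963.

0.0963


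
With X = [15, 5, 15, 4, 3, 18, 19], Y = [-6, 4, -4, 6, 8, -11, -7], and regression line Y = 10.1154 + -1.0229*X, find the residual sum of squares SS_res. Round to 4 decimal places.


Predicted values from Y = 10.1154 + -1.0229*X.
Residuals: [-0.7719, -1.0009, 1.2281, -0.0238, 0.9533, -2.7032, 2.3197].
SSres = 16.7035.

16.7035


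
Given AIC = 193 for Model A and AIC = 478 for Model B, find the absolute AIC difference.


Compute |193 - 478| = 285.
Model A has the smaller AIC.

285


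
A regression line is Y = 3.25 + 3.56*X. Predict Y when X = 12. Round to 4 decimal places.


Substitute X = 12 into the equation:
Y = 3.25 + 3.56 * 12 = 3.25 + 42.7200 = 45.9700.

45.9700


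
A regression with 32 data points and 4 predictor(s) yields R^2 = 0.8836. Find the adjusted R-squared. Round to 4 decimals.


Plug in: Adj R^2 = 1 - (1 - 0.8836) * 31/27.
= 1 - 0.1164 * 31/27
= 1 - 3.6084 / 27
= 1 - 0.1336 = 0.8664.

0.8664


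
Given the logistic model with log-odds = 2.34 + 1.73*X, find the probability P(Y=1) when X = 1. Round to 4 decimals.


Compute z = 2.34 + (1.73)(1) = 4.0700.
exp(-z) = 0.0171.
P = 1/(1 + 0.0171) = 0.9832.

0.9832


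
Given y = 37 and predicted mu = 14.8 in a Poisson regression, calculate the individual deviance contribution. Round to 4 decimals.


y/mu = 37/14.8 = 2.500000 (approx.), and ln(37/14.8) = 0.916291.
y * ln(y/mu) = 37 * 0.916291 = 33.902767.
y - mu = 22.2.
D = 2 * (33.902767 - 22.2) = 23.405534, which rounds to 23.4055.

23.4055


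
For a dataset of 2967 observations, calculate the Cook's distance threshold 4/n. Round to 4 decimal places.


Using the rule of thumb:
Threshold = 4 / 2967 = 0.0013.

0.0013


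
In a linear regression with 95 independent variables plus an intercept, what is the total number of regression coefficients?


Each predictor gets one coefficient, plus one intercept.
Total parameters = 95 + 1 = 96.

96


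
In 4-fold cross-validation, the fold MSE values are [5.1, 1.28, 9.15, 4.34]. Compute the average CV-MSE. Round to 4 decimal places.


Add all fold MSEs: 19.8700.
Divide by k = 4: 19.8700/4 = 4.9675.

4.9675


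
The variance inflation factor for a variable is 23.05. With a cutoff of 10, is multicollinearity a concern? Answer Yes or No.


Compare VIF = 23.05 to the threshold of 10.
23.05 >= 10, so the answer is Yes.

Yes


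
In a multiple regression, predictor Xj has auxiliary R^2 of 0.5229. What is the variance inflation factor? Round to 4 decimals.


VIF = 1 / (1 - 0.5229).
= 1 / 0.4771 = 2.0960.

2.0960


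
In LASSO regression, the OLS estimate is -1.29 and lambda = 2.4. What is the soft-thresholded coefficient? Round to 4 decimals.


Absolute value: |-1.29| = 1.29.
Compare to lambda = 2.4.
Since |beta| <= lambda, the coefficient is set to 0.

0.0000


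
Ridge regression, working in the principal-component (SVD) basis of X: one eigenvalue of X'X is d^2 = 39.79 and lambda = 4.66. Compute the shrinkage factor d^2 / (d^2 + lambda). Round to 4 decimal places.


d^2 + lambda = 39.79 + 4.66 = 44.4500.
Shrinkage factor = 39.79/44.4500 = 0.8952.

0.8952


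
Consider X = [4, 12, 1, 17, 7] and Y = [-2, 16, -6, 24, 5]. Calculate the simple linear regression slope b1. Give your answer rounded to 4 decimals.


Calculate xbar = 8.2000, ybar = 7.4000.
S_xx = 162.8000, S_xy = 317.6000.
Using b1 = S_xy / S_xx = 317.6000 / 162.8000, we get b1 = 1.9509.

1.9509


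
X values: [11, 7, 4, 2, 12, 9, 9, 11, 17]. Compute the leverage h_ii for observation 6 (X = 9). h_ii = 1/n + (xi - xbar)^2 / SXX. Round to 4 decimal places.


Compute xbar = 9.1111 with n = 9 observations.
SXX = 158.8889.
Leverage = 1/9 + (9 - 9.1111)^2/158.8889 = 0.1112.

0.1112


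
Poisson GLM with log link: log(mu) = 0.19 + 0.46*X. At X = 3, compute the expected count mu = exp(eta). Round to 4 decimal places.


Linear predictor: eta = 0.19 + (0.46)(3) = 1.5700.
Expected count: mu = exp(1.5700) = 4.8066.

4.8066


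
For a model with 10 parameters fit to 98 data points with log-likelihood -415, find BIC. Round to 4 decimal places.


Compute k*ln(n) = 10*ln(98) = 10*4.584967 = 45.849670.
Then -2*loglik = 830.
BIC = 45.849670 + 830 = 875.849670, which rounds to 875.8497.

875.8497


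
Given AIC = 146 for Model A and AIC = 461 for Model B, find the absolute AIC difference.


Compute |146 - 461| = 315.
Model A has the smaller AIC.

315


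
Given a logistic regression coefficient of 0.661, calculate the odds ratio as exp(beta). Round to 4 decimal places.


exp(0.661) = 1.9367.
So the odds ratio is 1.9367.

1.9367


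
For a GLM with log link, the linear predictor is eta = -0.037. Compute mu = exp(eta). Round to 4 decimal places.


Apply the inverse link:
mu = e^-0.037 = 0.9637.

0.9637


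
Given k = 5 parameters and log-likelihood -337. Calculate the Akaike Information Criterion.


AIC = 2*5 - 2*(-337).
= 10 + 674 = 684.

684


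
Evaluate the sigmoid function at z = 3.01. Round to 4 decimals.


First, exp(-3.0100) = 0.0493.
Then sigma(z) = 1/(1 + 0.0493) = 0.9530.

0.9530


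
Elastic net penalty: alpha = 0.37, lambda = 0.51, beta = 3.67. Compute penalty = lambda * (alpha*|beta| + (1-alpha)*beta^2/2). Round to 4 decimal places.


L1 component = 0.37 * |3.67| = 1.3579.
L2 component = 0.63 * 3.67^2 / 2 = 4.2427.
Penalty = 0.51 * (1.3579 + 4.2427) = 0.51 * 5.6006 = 2.8563.

2.8563


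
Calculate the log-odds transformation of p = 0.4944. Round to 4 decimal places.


The odds are p/(1-p) = 0.4944 / 0.5056 = 0.9778.
logit(p) = ln(0.9778) = -0.0224.

-0.0224


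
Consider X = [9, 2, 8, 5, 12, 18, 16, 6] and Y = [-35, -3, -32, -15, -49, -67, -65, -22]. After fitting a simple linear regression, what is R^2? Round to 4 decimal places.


Fit the OLS line: b0 = 3.5236, b1 = -4.1604.
SSres = 44.5472.
SStot = 3714.0000.
R^2 = 1 - 44.5472/3714.0000 = 0.9880.

0.9880


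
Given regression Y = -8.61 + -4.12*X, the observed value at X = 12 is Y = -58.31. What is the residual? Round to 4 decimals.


Fitted value at X = 12 is yhat = -8.61 + -4.12*12 = -58.0500.
Residual = -58.31 - -58.0500 = -0.2600.

-0.2600


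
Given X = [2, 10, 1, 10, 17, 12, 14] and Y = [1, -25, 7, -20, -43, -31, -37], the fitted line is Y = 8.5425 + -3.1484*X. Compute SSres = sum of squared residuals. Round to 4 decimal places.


Compute predicted values, then residuals = yi - yhat_i.
Residuals: [-1.2457, -2.0585, 1.6059, 2.9415, 1.9803, -1.7617, -1.4649].
SSres = sum(residual^2) = 26.1916.

26.1916


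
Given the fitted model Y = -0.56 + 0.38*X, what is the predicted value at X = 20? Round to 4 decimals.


Predicted value:
Y = -0.56 + (0.38)(20) = -0.56 + 7.6000 = 7.0400.

7.0400


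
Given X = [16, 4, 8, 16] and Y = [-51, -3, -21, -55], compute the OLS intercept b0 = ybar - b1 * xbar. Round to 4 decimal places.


Compute b1 = -4.1296 from the OLS formula.
With xbar = 11.0000 and ybar = -32.5000, the intercept is:
b0 = -32.5000 - -4.1296 * 11.0000 = 12.9259.

12.9259


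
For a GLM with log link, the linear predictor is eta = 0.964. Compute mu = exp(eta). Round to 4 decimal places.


The inverse log link gives:
mu = exp(0.964) = 2.6222.

2.6222


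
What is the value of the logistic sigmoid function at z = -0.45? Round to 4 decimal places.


Compute exp(0.4500) = 1.5683.
Sigmoid = 1 / (1 + 1.5683) = 1 / 2.5683 = 0.3894.

0.3894


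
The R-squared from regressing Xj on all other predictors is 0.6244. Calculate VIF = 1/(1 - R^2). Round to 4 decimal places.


Denominator: 1 - 0.6244 = 0.3756.
VIF = 1 / 0.3756 = 2.6624.

2.6624


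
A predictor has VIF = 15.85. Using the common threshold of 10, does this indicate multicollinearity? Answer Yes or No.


The threshold is 10.
VIF = 15.85 is >= 10.
Multicollinearity indication: Yes.

Yes


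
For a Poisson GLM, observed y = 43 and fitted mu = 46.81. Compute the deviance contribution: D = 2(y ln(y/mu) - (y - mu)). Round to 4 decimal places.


First: ln(43/46.81) = -0.084897.
Then: 43 * -0.084897 = -3.650571.
y - mu = 43 - 46.81 = -3.81.
D = 2(-3.650571 - -3.81) = 0.318858, which rounds to 0.3189.

0.3189


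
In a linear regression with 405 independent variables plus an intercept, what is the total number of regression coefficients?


Each predictor gets one coefficient, plus one intercept.
Total parameters = 405 + 1 = 406.

406


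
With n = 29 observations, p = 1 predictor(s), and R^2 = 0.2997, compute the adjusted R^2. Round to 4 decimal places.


Plug in: Adj R^2 = 1 - (1 - 0.2997) * 28/27.
= 1 - 0.7003 * 28/27
= 1 - 19.6084 / 27
= 1 - 0.7262 = 0.2738.

0.2738


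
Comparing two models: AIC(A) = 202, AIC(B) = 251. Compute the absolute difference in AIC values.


Absolute difference = |202 - 251| = 49.
The model with lower AIC (A) is preferred.

49


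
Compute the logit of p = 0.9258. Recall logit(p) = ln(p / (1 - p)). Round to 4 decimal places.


1 - p = 0.0742.
p/(1-p) = 12.4771.
logit = ln(12.4771) = 2.5239.

2.5239


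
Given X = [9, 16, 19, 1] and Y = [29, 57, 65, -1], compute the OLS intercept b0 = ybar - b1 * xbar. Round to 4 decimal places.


Compute b1 = 3.7328 from the OLS formula.
With xbar = 11.2500 and ybar = 37.5000, the intercept is:
b0 = 37.5000 - 3.7328 * 11.2500 = -4.4942.

-4.4942


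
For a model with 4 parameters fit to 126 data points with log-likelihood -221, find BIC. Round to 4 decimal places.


ln(126) = 4.836282.
k * ln(n) = 4 * 4.836282 = 19.345128.
-2L = 442.
BIC = 19.345128 + 442 = 461.345128, which rounds to 461.3451.

461.3451


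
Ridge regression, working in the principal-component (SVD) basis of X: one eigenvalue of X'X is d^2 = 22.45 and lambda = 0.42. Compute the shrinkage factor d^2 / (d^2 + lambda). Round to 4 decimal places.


Denominator = d^2 + lambda = 22.45 + 0.42 = 22.8700.
Shrinkage = 22.45 / 22.8700 = 0.9816.

0.9816


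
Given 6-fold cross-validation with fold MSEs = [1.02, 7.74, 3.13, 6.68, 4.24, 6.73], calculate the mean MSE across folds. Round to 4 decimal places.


Add all fold MSEs: 29.5400.
Divide by k = 6: 29.5400/6 = 4.9233.

4.9233


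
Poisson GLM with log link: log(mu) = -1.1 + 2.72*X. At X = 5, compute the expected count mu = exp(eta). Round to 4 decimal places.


Linear predictor: eta = -1.1 + (2.72)(5) = 12.5000.
Expected count: mu = exp(12.5000) = 268337.2865.

268337.2865


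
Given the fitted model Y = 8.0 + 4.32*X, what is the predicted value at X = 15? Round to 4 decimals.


Plug X = 15 into Y = 8.0 + 4.32*X:
Y = 8.0 + 64.8000 = 72.8000.

72.8000


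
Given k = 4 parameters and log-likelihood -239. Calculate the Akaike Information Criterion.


AIC = 2k - 2*loglik = 2(4) - 2(-239).
= 8 + 478 = 486.

486


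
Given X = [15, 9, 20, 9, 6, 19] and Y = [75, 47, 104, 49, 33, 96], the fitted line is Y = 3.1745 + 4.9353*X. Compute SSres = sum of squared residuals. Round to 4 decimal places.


Predicted values from Y = 3.1745 + 4.9353*X.
Residuals: [-2.2040, -0.5922, 2.1195, 1.4078, 0.2137, -0.9452].
SSres = 12.6216.

12.6216


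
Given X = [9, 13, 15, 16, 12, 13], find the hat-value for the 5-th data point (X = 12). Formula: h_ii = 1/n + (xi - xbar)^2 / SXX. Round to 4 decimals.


Mean of X: xbar = 13.0000.
SXX = 30.0000.
For X = 12: h = 1/6 + (12 - 13.0000)^2/30.0000 = 0.2000.

0.2000


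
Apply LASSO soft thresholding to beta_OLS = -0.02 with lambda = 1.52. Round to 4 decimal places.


Absolute value: |-0.02| = 0.02.
Compare to lambda = 1.52.
Since |beta| <= lambda, the coefficient is set to 0.

0.0000


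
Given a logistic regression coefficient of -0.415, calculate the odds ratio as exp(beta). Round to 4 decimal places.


The odds ratio is computed as:
OR = e^(-0.415) = 0.6603.

0.6603


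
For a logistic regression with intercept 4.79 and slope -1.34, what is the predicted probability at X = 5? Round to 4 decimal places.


Compute z = 4.79 + (-1.34)(5) = -1.9100.
exp(-z) = 6.7531.
P = 1/(1 + 6.7531) = 0.1290.

0.1290


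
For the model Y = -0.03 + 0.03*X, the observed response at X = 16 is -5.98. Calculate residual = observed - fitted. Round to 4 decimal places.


Predicted = -0.03 + 0.03 * 16 = 0.4500.
Residual = -5.98 - 0.4500 = -6.4300.

-6.4300


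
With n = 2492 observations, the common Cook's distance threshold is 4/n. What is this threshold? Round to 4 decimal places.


Using the rule of thumb:
Threshold = 4 / 2492 = 0.0016.

0.0016


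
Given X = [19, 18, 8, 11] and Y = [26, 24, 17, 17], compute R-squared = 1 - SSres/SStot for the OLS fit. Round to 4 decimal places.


Fit the OLS line: b0 = 9.1163, b1 = 0.8488.
SSres = 4.0349.
SStot = 66.0000.
R^2 = 1 - 4.0349/66.0000 = 0.9389.

0.9389


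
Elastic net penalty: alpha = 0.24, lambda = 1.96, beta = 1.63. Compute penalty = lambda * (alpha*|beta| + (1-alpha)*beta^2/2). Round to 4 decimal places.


L1 component = 0.24 * |1.63| = 0.3912.
L2 component = 0.76 * 1.63^2 / 2 = 1.0096.
Penalty = 1.96 * (0.3912 + 1.0096) = 1.96 * 1.4008 = 2.7456.

2.7456


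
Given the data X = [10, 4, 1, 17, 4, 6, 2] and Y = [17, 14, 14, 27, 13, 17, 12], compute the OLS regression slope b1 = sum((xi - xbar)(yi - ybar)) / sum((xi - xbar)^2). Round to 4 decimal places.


First compute the means: xbar = 6.2857, ybar = 16.2857.
Then S_xx = sum((xi - xbar)^2) = 185.4286.
S_xy = sum((xi - xbar)(yi - ybar)) = 160.4286.
b1 = S_xy / S_xx = 160.4286 / 185.4286 = 0.8652.

0.8652


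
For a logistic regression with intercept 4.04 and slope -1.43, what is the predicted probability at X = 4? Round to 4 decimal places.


z = 4.04 + -1.43 * 4 = -1.6800.
Sigmoid: P = 1 / (1 + exp(1.6800)) = 0.1571.

0.1571


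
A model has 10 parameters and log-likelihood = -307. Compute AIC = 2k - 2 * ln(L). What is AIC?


AIC = 2k - 2*loglik = 2(10) - 2(-307).
= 20 + 614 = 634.

634


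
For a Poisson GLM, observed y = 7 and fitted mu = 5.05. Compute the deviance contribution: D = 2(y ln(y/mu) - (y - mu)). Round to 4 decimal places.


y/mu = 7/5.05 = 1.386139 (approx.), and ln(7/5.05) = 0.326522.
y * ln(y/mu) = 7 * 0.326522 = 2.285654.
y - mu = 1.95.
D = 2 * (2.285654 - 1.95) = 0.671308, which rounds to 0.6713.

0.6713


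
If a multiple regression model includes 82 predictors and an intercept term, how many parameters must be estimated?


Each predictor gets one coefficient, plus one intercept.
Total parameters = 82 + 1 = 83.

83


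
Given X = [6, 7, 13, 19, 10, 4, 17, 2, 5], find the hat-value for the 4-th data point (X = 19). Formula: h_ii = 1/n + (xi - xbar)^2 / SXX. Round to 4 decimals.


Mean of X: xbar = 9.2222.
SXX = 283.5556.
For X = 19: h = 1/9 + (19 - 9.2222)^2/283.5556 = 0.4483.

0.4483


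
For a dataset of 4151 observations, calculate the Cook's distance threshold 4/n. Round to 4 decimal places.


The threshold is 4/n.
4/4151 = 0.0010.

0.0010


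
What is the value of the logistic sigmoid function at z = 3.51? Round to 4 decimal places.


Compute exp(-3.5100) = 0.0299.
Sigmoid = 1 / (1 + 0.0299) = 1 / 1.0299 = 0.9710.

0.9710


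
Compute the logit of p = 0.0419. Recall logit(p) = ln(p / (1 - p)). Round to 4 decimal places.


Compute the odds: 0.0419/0.9581 = 0.0437.
Take the natural log: ln(0.0437) = -3.1297.

-3.1297


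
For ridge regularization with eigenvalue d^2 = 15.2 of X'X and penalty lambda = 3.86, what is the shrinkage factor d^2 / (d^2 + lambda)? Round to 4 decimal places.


Denominator = d^2 + lambda = 15.2 + 3.86 = 19.0600.
Shrinkage = 15.2 / 19.0600 = 0.7975.

0.7975


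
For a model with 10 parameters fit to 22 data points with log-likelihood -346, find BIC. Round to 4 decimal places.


Compute k*ln(n) = 10*ln(22) = 10*3.091042 = 30.910420.
Then -2*loglik = 692.
BIC = 30.910420 + 692 = 722.910420, which rounds to 722.9104.

722.9104


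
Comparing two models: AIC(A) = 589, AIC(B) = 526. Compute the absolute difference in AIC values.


|AIC_A - AIC_B| = |589 - 526| = 63.
Model B is preferred (lower AIC).

63


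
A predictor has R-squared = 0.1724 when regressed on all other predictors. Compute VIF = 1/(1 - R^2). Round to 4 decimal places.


Using VIF = 1/(1 - R^2_j):
1 - 0.1724 = 0.8276.
VIF = 1.2083.

1.2083


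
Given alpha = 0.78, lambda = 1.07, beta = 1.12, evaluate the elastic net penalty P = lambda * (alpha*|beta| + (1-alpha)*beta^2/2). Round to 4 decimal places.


Compute:
L1 = 0.78 * 1.12 = 0.8736.
L2 = 0.22 * 1.12^2 / 2 = 0.1380.
Penalty = 1.07 * (0.8736 + 0.1380) = 1.0824.

1.0824


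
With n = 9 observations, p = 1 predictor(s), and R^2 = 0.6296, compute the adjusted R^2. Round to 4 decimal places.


Using the formula:
(1 - 0.6296) = 0.3704.
Multiply by 8/7: 0.3704 * 8 = 2.9632, then 2.9632 / 7 = 0.4233.
Adj R^2 = 1 - 0.4233 = 0.5767.

0.5767


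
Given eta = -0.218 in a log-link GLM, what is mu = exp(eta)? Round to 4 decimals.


mu = exp(eta) = exp(-0.218).
= 0.8041.

0.8041


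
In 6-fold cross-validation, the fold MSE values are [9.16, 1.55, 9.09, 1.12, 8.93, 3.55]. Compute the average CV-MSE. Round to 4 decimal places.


Add all fold MSEs: 33.4000.
Divide by k = 6: 33.4000/6 = 5.5667.

5.5667


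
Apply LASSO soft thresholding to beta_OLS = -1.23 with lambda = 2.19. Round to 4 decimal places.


|beta_OLS| = 1.23.
lambda = 2.19.
Since |beta| <= lambda, the coefficient is set to 0.
Result = 0.0000.

0.0000


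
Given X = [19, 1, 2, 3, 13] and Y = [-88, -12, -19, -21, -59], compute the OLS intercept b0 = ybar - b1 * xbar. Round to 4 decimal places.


The slope is b1 = -4.0737.
Sample means are xbar = 7.6000 and ybar = -39.8000.
Intercept: b0 = -39.8000 - (-4.0737)(7.6000) = -8.8401.

-8.8401


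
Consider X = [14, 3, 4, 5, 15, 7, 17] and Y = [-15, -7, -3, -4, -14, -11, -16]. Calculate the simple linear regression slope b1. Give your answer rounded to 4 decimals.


The sample means are xbar = 9.2857 and ybar = -10.0000.
Compute S_xx = 205.4286 and S_xy = -172.0000.
Slope b1 = S_xy / S_xx = -172.0000 / 205.4286 = -0.8373.

-0.8373


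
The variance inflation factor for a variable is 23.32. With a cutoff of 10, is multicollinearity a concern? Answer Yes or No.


The threshold is 10.
VIF = 23.32 is >= 10.
Multicollinearity indication: Yes.

Yes


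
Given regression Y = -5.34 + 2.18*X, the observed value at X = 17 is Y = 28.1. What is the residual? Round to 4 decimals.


Fitted value at X = 17 is yhat = -5.34 + 2.18*17 = 31.7200.
Residual = 28.1 - 31.7200 = -3.6200.

-3.6200


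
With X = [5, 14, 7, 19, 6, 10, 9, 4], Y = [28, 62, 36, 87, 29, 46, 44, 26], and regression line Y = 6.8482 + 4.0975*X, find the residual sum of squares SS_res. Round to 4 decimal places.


Predicted values from Y = 6.8482 + 4.0975*X.
Residuals: [0.6643, -2.2132, 0.4693, 2.2993, -2.4332, -1.8232, 0.2743, 2.7618].
SSres = 27.7939.

27.7939


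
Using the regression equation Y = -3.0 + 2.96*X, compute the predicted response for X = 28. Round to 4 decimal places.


Substitute X = 28 into the equation:
Y = -3.0 + 2.96 * 28 = -3.0 + 82.8800 = 79.8800.

79.8800


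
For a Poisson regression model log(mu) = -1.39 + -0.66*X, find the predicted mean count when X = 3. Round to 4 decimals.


Linear predictor: eta = -1.39 + (-0.66)(3) = -3.3700.
Expected count: mu = exp(-3.3700) = 0.0344.

0.0344


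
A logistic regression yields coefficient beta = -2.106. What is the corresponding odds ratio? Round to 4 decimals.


Odds ratio = exp(beta) = exp(-2.106).
= 0.1217.

0.1217


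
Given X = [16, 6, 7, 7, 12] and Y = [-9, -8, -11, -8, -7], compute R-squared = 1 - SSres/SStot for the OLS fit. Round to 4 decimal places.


The fitted line is Y = -9.0984 + 0.0519*X.
SSres = 9.0027, SStot = 9.2000.
R^2 = 1 - SSres/SStot = 0.0214.

0.0214


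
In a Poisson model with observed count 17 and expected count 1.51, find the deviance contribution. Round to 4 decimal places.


y/mu = 17/1.51 = 11.258278 (approx.), and ln(17/1.51) = 2.421104.
y * ln(y/mu) = 17 * 2.421104 = 41.158768.
y - mu = 15.49.
D = 2 * (41.158768 - 15.49) = 51.337536, which rounds to 51.3375.

51.3375


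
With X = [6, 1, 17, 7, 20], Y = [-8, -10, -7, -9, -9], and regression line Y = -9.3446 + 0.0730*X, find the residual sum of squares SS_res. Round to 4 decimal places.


Predicted values from Y = -9.3446 + 0.0730*X.
Residuals: [0.9066, -0.7284, 1.1036, -0.1664, -1.1154].
SSres = 3.8422.

3.8422


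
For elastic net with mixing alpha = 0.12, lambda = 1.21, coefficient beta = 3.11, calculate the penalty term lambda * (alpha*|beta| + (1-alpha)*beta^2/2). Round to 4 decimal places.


L1 component = 0.12 * |3.11| = 0.3732.
L2 component = 0.88 * 3.11^2 / 2 = 4.2557.
Penalty = 1.21 * (0.3732 + 4.2557) = 1.21 * 4.6289 = 5.6010.

5.6010


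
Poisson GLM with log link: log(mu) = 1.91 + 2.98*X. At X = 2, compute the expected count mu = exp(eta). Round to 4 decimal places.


Linear predictor: eta = 1.91 + (2.98)(2) = 7.8700.
Expected count: mu = exp(7.8700) = 2617.5656.

2617.5656


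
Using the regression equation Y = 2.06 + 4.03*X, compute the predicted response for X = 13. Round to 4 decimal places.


Plug X = 13 into Y = 2.06 + 4.03*X:
Y = 2.06 + 52.3900 = 54.4500.

54.4500


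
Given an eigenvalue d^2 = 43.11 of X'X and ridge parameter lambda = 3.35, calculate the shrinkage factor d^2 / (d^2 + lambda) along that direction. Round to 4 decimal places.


Denominator = d^2 + lambda = 43.11 + 3.35 = 46.4600.
Shrinkage = 43.11 / 46.4600 = 0.9279.

0.9279


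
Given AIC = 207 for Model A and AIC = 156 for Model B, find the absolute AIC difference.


Absolute difference = |207 - 156| = 51.
The model with lower AIC (B) is preferred.

51


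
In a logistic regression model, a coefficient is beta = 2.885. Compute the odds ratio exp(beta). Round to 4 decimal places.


Odds ratio = exp(beta) = exp(2.885).
= 17.9036.

17.9036


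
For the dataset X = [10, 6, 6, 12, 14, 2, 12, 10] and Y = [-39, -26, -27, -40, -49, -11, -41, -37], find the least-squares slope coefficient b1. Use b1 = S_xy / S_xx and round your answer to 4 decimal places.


Calculate xbar = 9.0000, ybar = -33.7500.
S_xx = 112.0000, S_xy = -328.0000.
Using b1 = S_xy / S_xx = -328.0000 / 112.0000, we get b1 = -2.9286.

-2.9286


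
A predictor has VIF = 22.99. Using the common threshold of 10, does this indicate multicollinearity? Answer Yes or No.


Check: VIF = 22.99 vs threshold = 10.
Since 22.99 >= 10, the answer is Yes.

Yes


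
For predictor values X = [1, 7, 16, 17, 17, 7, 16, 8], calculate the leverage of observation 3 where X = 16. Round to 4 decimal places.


Compute xbar = 11.1250 with n = 8 observations.
SXX = 262.8750.
Leverage = 1/8 + (16 - 11.1250)^2/262.8750 = 0.2154.

0.2154


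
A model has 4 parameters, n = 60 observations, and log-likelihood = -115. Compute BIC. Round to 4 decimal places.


k * ln(n) = 4 * ln(60) = 4 * 4.094345 = 16.377380.
-2 * loglik = -2 * (-115) = 230.
BIC = 16.377380 + 230 = 246.377380, which rounds to 246.3774.

246.3774


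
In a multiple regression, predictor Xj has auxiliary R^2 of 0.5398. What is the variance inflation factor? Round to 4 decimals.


Denominator: 1 - 0.5398 = 0.4602.
VIF = 1 / 0.4602 = 2.1730.

2.1730


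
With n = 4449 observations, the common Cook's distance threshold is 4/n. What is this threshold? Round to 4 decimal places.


Cook's distance cutoff = 4/n = 4/4449.
= 0.0009.

0.0009


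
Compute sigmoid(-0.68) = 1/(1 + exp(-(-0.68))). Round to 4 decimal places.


Compute exp(0.6800) = 1.9739.
Sigmoid = 1 / (1 + 1.9739) = 1 / 2.9739 = 0.3363.

0.3363


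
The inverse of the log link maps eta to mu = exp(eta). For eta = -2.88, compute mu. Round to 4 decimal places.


The inverse log link gives:
mu = exp(-2.88) = 0.0561.

0.0561


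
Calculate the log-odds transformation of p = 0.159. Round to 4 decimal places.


1 - p = 0.841.
p/(1-p) = 0.1891.
logit = ln(0.1891) = -1.6657.

-1.6657


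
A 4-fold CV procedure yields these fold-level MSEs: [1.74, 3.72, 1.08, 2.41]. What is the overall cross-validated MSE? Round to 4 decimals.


Add all fold MSEs: 8.9500.
Divide by k = 4: 8.9500/4 = 2.2375.

2.2375


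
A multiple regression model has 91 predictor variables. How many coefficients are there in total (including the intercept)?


Each predictor gets one coefficient, plus one intercept.
Total parameters = 91 + 1 = 92.

92


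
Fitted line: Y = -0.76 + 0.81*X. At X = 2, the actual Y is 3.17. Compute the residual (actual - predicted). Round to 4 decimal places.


Fitted value at X = 2 is yhat = -0.76 + 0.81*2 = 0.8600.
Residual = 3.17 - 0.8600 = 2.3100.

2.3100


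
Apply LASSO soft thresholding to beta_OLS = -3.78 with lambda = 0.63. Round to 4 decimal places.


Absolute value: |-3.78| = 3.78.
Compare to lambda = 0.63.
Since |beta| > lambda, coefficient = sign(beta)*(|beta| - lambda) = -3.1500.

-3.1500


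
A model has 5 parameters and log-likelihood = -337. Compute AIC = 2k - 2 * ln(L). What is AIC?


AIC = 2*5 - 2*(-337).
= 10 + 674 = 684.

684


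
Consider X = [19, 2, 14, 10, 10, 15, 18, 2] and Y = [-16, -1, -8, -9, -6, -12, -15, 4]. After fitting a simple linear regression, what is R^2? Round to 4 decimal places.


Fit the OLS line: b0 = 3.3657, b1 = -0.9992.
SSres = 25.8748.
SStot = 326.8750.
R^2 = 1 - 25.8748/326.8750 = 0.9208.

0.9208


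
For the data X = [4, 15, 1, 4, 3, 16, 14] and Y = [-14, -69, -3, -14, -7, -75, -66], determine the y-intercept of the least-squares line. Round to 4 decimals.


Compute b1 = -5.0050 from the OLS formula.
With xbar = 8.1429 and ybar = -35.4286, the intercept is:
b0 = -35.4286 - -5.0050 * 8.1429 = 5.3268.

5.3268


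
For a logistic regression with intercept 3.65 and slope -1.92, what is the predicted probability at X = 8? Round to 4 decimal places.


z = 3.65 + -1.92 * 8 = -11.7100.
Sigmoid: P = 1 / (1 + exp(11.7100)) = 0.0000.

0.0000


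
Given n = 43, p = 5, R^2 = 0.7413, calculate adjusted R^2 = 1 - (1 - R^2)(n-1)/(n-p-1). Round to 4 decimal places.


Using the formula:
(1 - 0.7413) = 0.2587.
Multiply by 42/37: 0.2587 * 42 = 10.8654, then 10.8654 / 37 = 0.2937.
Adj R^2 = 1 - 0.2937 = 0.7063.

0.7063


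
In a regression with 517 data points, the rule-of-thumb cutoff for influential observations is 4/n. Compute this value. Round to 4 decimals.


Using the rule of thumb:
Threshold = 4 / 517 = 0.0077.

0.0077


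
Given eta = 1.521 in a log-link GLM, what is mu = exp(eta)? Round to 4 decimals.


mu = exp(eta) = exp(1.521).
= 4.5768.

4.5768


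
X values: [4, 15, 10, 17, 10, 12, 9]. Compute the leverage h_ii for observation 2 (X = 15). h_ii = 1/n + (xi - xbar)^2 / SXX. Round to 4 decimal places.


Compute xbar = 11.0000 with n = 7 observations.
SXX = 108.0000.
Leverage = 1/7 + (15 - 11.0000)^2/108.0000 = 0.2910.

0.2910


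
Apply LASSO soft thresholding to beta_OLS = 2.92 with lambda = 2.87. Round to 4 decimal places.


Check: |2.92| = 2.92 vs lambda = 2.87.
Since |beta| > lambda, coefficient = sign(beta)*(|beta| - lambda) = 0.0500.
Soft-thresholded coefficient = 0.0500.

0.0500


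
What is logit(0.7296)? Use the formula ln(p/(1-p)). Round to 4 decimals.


Compute the odds: 0.7296/0.2704 = 2.6982.
Take the natural log: ln(2.6982) = 0.9926.

0.9926


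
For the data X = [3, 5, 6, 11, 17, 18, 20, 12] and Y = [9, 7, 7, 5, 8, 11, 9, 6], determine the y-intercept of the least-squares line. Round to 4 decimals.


Compute b1 = 0.1103 from the OLS formula.
With xbar = 11.5000 and ybar = 7.7500, the intercept is:
b0 = 7.7500 - 0.1103 * 11.5000 = 6.4810.

6.4810


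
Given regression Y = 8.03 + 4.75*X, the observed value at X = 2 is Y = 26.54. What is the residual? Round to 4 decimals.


Compute yhat = 8.03 + (4.75)(2) = 17.5300.
Residual = actual - predicted = 26.54 - 17.5300 = 9.0100.

9.0100


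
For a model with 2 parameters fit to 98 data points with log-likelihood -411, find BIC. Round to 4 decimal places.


k * ln(n) = 2 * ln(98) = 2 * 4.584967 = 9.169934.
-2 * loglik = -2 * (-411) = 822.
BIC = 9.169934 + 822 = 831.169934, which rounds to 831.1699.

831.1699


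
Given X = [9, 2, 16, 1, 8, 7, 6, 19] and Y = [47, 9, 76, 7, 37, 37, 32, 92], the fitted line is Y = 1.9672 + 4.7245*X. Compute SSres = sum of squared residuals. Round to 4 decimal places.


Predicted values from Y = 1.9672 + 4.7245*X.
Residuals: [2.5123, -2.4162, -1.5592, 0.3083, -2.7632, 1.9613, 1.6858, 0.2673].
SSres = 29.0712.

29.0712


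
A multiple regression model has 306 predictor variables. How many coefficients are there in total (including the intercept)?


Each predictor gets one coefficient, plus one intercept.
Total parameters = 306 + 1 = 307.

307


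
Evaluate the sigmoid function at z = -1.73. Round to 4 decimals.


First, exp(1.7300) = 5.6407.
Then sigma(z) = 1/(1 + 5.6407) = 0.1506.

0.1506


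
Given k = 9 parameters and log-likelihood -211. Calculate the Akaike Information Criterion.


AIC = 2k - 2*loglik = 2(9) - 2(-211).
= 18 + 422 = 440.

440


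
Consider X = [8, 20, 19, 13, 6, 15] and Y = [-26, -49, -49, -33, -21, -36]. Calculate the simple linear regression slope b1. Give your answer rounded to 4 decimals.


Calculate xbar = 13.5000, ybar = -35.6667.
S_xx = 161.5000, S_xy = -325.0000.
Using b1 = S_xy / S_xx = -325.0000 / 161.5000, we get b1 = -2.0124.

-2.0124
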